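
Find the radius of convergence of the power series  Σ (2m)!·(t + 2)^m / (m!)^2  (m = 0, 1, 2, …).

By the ratio test, |a_{m+1}/a_m| = (2m+1)·(2m+2)/(m+1)² → 4.
Thus R = 1/(4) = 1/4.

R = 1/4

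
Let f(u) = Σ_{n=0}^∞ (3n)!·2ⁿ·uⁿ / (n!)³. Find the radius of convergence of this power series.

Apply the ratio test: |a_{n+1}| / |a_n| = (3n+1)·(3n+2)·(3n+3)/(n+1)³ · 2, which tends to 54 as n → ∞.
The series converges when 54 · |u| < 1, giving R = 1/54.

R = 1/54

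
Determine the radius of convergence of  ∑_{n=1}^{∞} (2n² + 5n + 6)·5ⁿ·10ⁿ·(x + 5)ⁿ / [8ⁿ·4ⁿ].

R = 16/25

The ratio of consecutive coefficients is [(2(n+1)² + 5(n+1) + 6)/(2n² + 5n + 6)] · 5·10/(8·4) → 25/16.
Convergence for |x + 5| · 25/16 < 1, i.e. |x + 5| < 16/25. So R = 16/25.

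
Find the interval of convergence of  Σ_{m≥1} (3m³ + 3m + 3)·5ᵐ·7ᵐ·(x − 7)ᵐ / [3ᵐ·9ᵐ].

(218/35, 272/35)

Apply the ratio test: |a_{m+1}| / |a_m| = [(3(m+1)³ + 3(m+1) + 3)/(3m³ + 3m + 3)] · 5·7/(3·9), which tends to 35/27 as m → ∞.
Thus R = 1/(35/27) = 27/35.
When x = 272/35, the m-th term does not approach 0; divergence by the term test.
Check x = 218/35: the m-th term does not approach 0; divergence by the term test.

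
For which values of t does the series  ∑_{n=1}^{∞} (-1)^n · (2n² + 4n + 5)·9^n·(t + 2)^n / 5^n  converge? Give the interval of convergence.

Ratio test: |a_{n+1}/a_n| = [(2(n+1)² + 4(n+1) + 5)/(2n² + 4n + 5)] · 9/5 → 9/5 as n → ∞.
Thus R = 1/(9/5) = 5/9.
At t = -13/9: the n-th term does not approach 0; divergence by the term test.
When t = -23/9, the n-th term does not approach 0; divergence by the term test.

(-23/9, -13/9)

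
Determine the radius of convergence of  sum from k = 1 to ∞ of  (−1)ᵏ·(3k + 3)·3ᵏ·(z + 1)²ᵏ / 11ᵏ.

R = √33/3

Apply the ratio test: |a_{k+1}| / |a_k| = [(3(k+1) + 3)/(3k + 3)] · 3/11, which tends to 3/11 as k → ∞.
Successive powers of (z + 1) differ by 2, so the series converges when |z + 1|² · 3/11 < 1, i.e. |z + 1| < √(11/3). So R = √33/3.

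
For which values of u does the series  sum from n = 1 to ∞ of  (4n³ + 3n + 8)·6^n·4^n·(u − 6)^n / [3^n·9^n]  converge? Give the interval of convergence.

(39/8, 57/8)

By the ratio test, |a_{n+1}/a_n| = [(4(n+1)³ + 3(n+1) + 8)/(4n³ + 3n + 8)] · 6·4/(3·9) → 8/9.
Thus R = 1/(8/9) = 9/8.
When u = 57/8, the terms have absolute value of order n³, which does not tend to 0, so the series diverges by the divergence test.
When u = 39/8, the n-th term does not approach 0; divergence by the term test.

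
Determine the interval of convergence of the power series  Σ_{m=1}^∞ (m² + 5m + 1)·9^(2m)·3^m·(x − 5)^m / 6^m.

Ratio test: |a_{m+1}/a_m| = [((m+1)² + 5(m+1) + 1)/(m² + 5m + 1)] · 81·3/6 → 81/2 as m → ∞.
Convergence for |x − 5| · 81/2 < 1, i.e. |x − 5| < 2/81. So R = 2/81.
Check x = 407/81: the terms have absolute value of order m², which does not tend to 0, so the series diverges by the divergence test.
Endpoint x = 403/81: the terms have absolute value of order m², which does not tend to 0, so the series diverges by the divergence test.

(403/81, 407/81)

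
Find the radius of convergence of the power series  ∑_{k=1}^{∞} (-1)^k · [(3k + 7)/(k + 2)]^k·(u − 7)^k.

R = 1/3

By the Cauchy root test, |a_k|^(1/k) = (3k + 7)/(k + 2) → 3.
Hence the series converges for |u − 7| < 1/(3) = 1/3, so the radius of convergence is 1/3.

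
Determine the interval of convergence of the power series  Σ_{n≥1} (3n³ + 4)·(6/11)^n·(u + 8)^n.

(-59/6, -37/6)

The ratio of consecutive coefficients is [(3(n+1)³ + 4)/(3n³ + 4)] · 6/11 → 6/11.
Convergence for |u + 8| · 6/11 < 1, i.e. |u + 8| < 11/6. So R = 11/6.
Check u = -37/6: the terms do not tend to 0, so the series diverges.
Check u = -59/6: the terms have absolute value of order n³, which does not tend to 0, so the series diverges by the divergence test.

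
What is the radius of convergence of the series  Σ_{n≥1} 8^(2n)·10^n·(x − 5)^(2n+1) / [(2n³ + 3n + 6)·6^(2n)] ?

R = 3√10/40

Apply the ratio test: |a_{n+1}| / |a_n| = [(2n³ + 3n + 6)/(2(n+1)³ + 3(n+1) + 6)] · 64·10/36, which tends to 160/9 as n → ∞.
Successive powers of (x − 5) differ by 2, so the series converges when |x − 5|² · 160/9 < 1, i.e. |x − 5| < √(9/160). So R = 3√10/40.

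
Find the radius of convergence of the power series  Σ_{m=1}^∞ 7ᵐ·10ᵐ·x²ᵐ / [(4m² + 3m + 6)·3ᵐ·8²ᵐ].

R = 4√210/35

Apply the ratio test: |a_{m+1}| / |a_m| = [(4m² + 3m + 6)/(4(m+1)² + 3(m+1) + 6)] · 7·10/(3·64), which tends to 35/96 as m → ∞.
Since the exponent of x increases by 2 each term, convergence requires |x|² < 96/35, hence R = 4√210/35.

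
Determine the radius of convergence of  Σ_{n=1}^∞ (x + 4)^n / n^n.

R = ∞

By the Cauchy root test, |a_n|^(1/n) = 1/n → 0.
The limit is 0 for every x, so R = ∞.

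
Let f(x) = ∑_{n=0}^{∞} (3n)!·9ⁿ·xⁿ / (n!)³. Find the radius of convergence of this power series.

R = 1/243

The ratio of consecutive coefficients is (3n+1)·(3n+2)·(3n+3)/(n+1)³ · 9 → 243.
Convergence for |x| · 243 < 1, i.e. |x| < 1/243. So R = 1/243.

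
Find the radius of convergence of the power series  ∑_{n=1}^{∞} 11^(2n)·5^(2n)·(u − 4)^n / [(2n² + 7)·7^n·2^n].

The ratio of consecutive coefficients is [(2n² + 7)/(2(n+1)² + 7)] · 121·25/(7·2) → 3025/14.
Convergence for |u − 4| · 3025/14 < 1, i.e. |u − 4| < 14/3025. So R = 14/3025.

R = 14/3025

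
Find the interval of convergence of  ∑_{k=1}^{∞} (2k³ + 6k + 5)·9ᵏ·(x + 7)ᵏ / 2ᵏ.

(-65/9, -61/9)

The ratio of consecutive coefficients is [(2(k+1)³ + 6(k+1) + 5)/(2k³ + 6k + 5)] · 9/2 → 9/2.
Thus R = 1/(9/2) = 2/9.
When x = -61/9, the k-th term does not approach 0; divergence by the term test.
Check x = -65/9: the terms do not tend to 0, so the series diverges.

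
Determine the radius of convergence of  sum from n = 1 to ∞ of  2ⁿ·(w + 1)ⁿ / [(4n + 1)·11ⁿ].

R = 11/2

The ratio of consecutive coefficients is [(4n + 1)/(4(n+1) + 1)] · 2/11 → 2/11.
Convergence for |w + 1| · 2/11 < 1, i.e. |w + 1| < 11/2. So R = 11/2.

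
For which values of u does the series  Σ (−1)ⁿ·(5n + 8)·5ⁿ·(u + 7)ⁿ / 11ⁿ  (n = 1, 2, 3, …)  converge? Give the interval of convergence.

Ratio test: |a_{n+1}/a_n| = [(5(n+1) + 8)/(5n + 8)] · 5/11 → 5/11 as n → ∞.
The series converges when 5/11 · |u + 7| < 1, giving R = 11/5.
Check u = -24/5: the n-th term does not approach 0; divergence by the term test.
When u = -46/5, the terms do not tend to 0, so the series diverges.

(-46/5, -24/5)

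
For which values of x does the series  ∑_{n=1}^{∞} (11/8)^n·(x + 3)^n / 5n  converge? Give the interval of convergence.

By the ratio test, |a_{n+1}/a_n| = [5n/5(n+1)] · 11/8 → 11/8.
Thus R = 1/(11/8) = 8/11.
Endpoint x = -25/11: the terms behave like c/n; limit comparison with the harmonic series gives divergence.
Endpoint x = -41/11: convergence follows from the alternating series test (terms decrease monotonically to 0).

[-41/11, -25/11)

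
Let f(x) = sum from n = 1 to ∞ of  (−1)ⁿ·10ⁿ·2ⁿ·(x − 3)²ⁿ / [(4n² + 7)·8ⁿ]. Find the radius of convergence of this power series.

The ratio of consecutive coefficients is [(4n² + 7)/(4(n+1)² + 7)] · 10·2/8 → 5/2.
Since the exponent of (x − 3) increases by 2 each term, convergence requires |x − 3|² < 2/5, hence R = √10/5.

R = √10/5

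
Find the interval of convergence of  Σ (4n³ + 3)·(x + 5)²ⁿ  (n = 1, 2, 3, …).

(-6, -4)

The ratio of consecutive coefficients is (4(n+1)³ + 3)/(4n³ + 3) → 1.
Successive powers of (x + 5) differ by 2, so the series converges when |x + 5|² · 1 < 1, i.e. |x + 5| < √(1) = 1. So R = 1.
Endpoint x = -4: the n-th term does not approach 0; divergence by the term test.
At x = -6: the terms have absolute value of order n³, which does not tend to 0, so the series diverges by the divergence test.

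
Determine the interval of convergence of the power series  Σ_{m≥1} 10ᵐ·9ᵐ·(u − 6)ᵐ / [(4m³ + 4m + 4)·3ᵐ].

[179/30, 181/30]

The ratio of consecutive coefficients is [(4m³ + 4m + 4)/(4(m+1)³ + 4(m+1) + 4)] · 10·9/3 → 30.
The series converges when 30 · |u − 6| < 1, giving R = 1/30.
At u = 181/30: the terms are on the order of 1/m³, so the series converges absolutely by comparison with the p-series (p = 3 > 1).
Endpoint u = 179/30: absolute convergence follows by limit comparison with Σ 1/m³.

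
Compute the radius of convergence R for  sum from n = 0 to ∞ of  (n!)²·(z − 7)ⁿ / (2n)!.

Ratio test: |a_{n+1}/a_n| = (n+1)²/[(2n+1)·(2n+2)] → 1/4 as n → ∞.
Thus R = 1/(1/4) = 4.

R = 4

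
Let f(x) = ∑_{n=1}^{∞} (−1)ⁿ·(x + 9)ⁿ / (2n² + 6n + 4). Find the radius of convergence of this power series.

By the ratio test, |a_{n+1}/a_n| = (2n² + 6n + 4)/(2(n+1)² + 6(n+1) + 4) → 1.
So the series converges when |x + 9| < 1 and diverges when |x + 9| > 1; R = 1.

R = 1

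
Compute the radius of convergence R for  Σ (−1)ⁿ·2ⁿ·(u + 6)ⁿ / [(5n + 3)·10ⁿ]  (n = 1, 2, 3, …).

R = 5

Apply the ratio test: |a_{n+1}| / |a_n| = [(5n + 3)/(5(n+1) + 3)] · 2/10, which tends to 1/5 as n → ∞.
Hence the series converges for |u + 6| < 1/(1/5) = 5, so the radius of convergence is 5.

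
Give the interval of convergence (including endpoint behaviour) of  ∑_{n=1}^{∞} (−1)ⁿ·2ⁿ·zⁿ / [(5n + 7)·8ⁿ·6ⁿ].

(-24, 24]

Apply the ratio test: |a_{n+1}| / |a_n| = [(5n + 7)/(5(n+1) + 7)] · 2/(8·6), which tends to 1/24 as n → ∞.
Convergence for |z| · 1/24 < 1, i.e. |z| < 24. So R = 24.
Endpoint z = 24: the terms alternate in sign and decrease monotonically to 0 in absolute value (size ~ c/n), so the alternating series test gives convergence.
At z = -24: comparison with the harmonic series Σ 1/n shows the series diverges.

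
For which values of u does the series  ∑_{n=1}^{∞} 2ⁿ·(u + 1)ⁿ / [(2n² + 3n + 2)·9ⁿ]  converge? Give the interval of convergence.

[-11/2, 7/2]

By the ratio test, |a_{n+1}/a_n| = [(2n² + 3n + 2)/(2(n+1)² + 3(n+1) + 2)] · 2/9 → 2/9.
The series converges when 2/9 · |u + 1| < 1, giving R = 9/2.
Check u = 7/2: the series is dominated by a constant times Σ 1/n², which converges (p = 2 > 1).
Check u = -11/2: the terms are on the order of 1/n², so the series converges absolutely by comparison with the p-series (p = 2 > 1).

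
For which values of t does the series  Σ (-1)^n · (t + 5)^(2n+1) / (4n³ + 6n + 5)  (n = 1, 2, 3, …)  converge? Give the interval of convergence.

[-6, -4]

By the ratio test, |a_{n+1}/a_n| = (4n³ + 6n + 5)/(4(n+1)³ + 6(n+1) + 5) → 1.
Writing y = (t + 5)², the series in y has radius 1, so |t + 5| < √(1) = 1 and R = 1.
Endpoint t = -4: absolute convergence follows by limit comparison with Σ 1/n³.
Endpoint t = -6: the series is dominated by a constant times Σ 1/n³, which converges (p = 3 > 1).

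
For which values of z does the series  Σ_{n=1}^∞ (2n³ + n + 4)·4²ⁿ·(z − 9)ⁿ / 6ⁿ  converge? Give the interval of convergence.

Apply the ratio test: |a_{n+1}| / |a_n| = [(2(n+1)³ + (n+1) + 4)/(2n³ + n + 4)] · 16/6, which tends to 8/3 as n → ∞.
Thus R = 1/(8/3) = 3/8.
At z = 75/8: the terms have absolute value of order n³, which does not tend to 0, so the series diverges by the divergence test.
When z = 69/8, the terms have absolute value of order n³, which does not tend to 0, so the series diverges by the divergence test.

(69/8, 75/8)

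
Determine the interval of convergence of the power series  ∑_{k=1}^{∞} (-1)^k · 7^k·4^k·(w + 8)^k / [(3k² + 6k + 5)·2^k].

The ratio of consecutive coefficients is [(3k² + 6k + 5)/(3(k+1)² + 6(k+1) + 5)] · 7·4/2 → 14.
Thus R = 1/(14) = 1/14.
When w = -111/14, absolute convergence follows by limit comparison with Σ 1/k².
At w = -113/14: absolute convergence follows by limit comparison with Σ 1/k².

[-113/14, -111/14]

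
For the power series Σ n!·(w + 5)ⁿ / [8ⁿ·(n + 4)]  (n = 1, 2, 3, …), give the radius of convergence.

Apply the ratio test: |a_{n+1}| / |a_n| = (n+1) · 1/8 · (n + 4)/((n+1) + 4), which tends to ∞ as n → ∞.
The ratio grows without bound, so the series diverges whenever (w + 5) ≠ 0; it converges only at w = -5. R = 0.

R = 0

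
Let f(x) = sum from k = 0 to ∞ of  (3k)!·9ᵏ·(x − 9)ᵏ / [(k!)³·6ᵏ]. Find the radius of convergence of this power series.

R = 2/81

By the ratio test, |a_{k+1}/a_k| = (3k+1)·(3k+2)·(3k+3)/(k+1)³ · 9/6 → 81/2.
Hence the series converges for |x − 9| < 1/(81/2) = 2/81, so the radius of convergence is 2/81.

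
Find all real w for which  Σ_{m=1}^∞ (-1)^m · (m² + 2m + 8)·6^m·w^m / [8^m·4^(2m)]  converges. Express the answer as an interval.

(-64/3, 64/3)

Ratio test: |a_{m+1}/a_m| = [((m+1)² + 2(m+1) + 8)/(m² + 2m + 8)] · 6/(8·16) → 3/64 as m → ∞.
Hence the series converges for |w| < 1/(3/64) = 64/3, so the radius of convergence is 64/3.
Check w = 64/3: the terms do not tend to 0, so the series diverges.
At w = -64/3: the terms have absolute value of order m², which does not tend to 0, so the series diverges by the divergence test.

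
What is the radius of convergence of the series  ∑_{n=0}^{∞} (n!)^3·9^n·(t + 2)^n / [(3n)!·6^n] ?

Ratio test: |a_{n+1}/a_n| = (n+1)³/[(3n+1)·(3n+2)·(3n+3)] · 9/6 → 1/18 as n → ∞.
The series converges when 1/18 · |t + 2| < 1, giving R = 18.

R = 18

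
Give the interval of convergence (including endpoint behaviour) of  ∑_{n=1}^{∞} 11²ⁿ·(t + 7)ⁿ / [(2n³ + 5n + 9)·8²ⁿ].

Apply the ratio test: |a_{n+1}| / |a_n| = [(2n³ + 5n + 9)/(2(n+1)³ + 5(n+1) + 9)] · 121/64, which tends to 121/64 as n → ∞.
Thus R = 1/(121/64) = 64/121.
Check t = -783/121: the terms are on the order of 1/n³, so the series converges absolutely by comparison with the p-series (p = 3 > 1).
At t = -911/121: absolute convergence follows by limit comparison with Σ 1/n³.

[-911/121, -783/121]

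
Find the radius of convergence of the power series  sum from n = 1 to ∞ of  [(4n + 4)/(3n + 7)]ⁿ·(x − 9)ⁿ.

R = 3/4

By the Cauchy root test, |a_n|^(1/n) = (4n + 4)/(3n + 7) → 4/3.
Hence the series converges for |x − 9| < 1/(4/3) = 3/4, so the radius of convergence is 3/4.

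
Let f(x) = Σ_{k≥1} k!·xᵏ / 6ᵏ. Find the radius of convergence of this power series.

Ratio test: |a_{k+1}/a_k| = (k+1) · 1/6 → ∞ as k → ∞.
The terms grow without bound for any x ≠ 0, so R = 0 (convergence only at x = 0).

R = 0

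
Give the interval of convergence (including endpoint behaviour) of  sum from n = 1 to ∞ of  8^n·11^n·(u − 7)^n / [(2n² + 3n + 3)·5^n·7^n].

By the ratio test, |a_{n+1}/a_n| = [(2n² + 3n + 3)/(2(n+1)² + 3(n+1) + 3)] · 8·11/(5·7) → 88/35.
Thus R = 1/(88/35) = 35/88.
Endpoint u = 651/88: absolute convergence follows by limit comparison with Σ 1/n².
At u = 581/88: the terms are on the order of 1/n², so the series converges absolutely by comparison with the p-series (p = 2 > 1).

[581/88, 651/88]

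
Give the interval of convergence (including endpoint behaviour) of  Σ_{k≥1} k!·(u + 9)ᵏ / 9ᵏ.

{-9}

The ratio of consecutive coefficients is (k+1) · 1/9 → ∞.
The ratio grows without bound, so the series diverges whenever (u + 9) ≠ 0; it converges only at u = -9. R = 0.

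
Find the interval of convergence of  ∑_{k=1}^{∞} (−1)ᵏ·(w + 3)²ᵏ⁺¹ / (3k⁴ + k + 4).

The ratio of consecutive coefficients is (3k⁴ + k + 4)/(3(k+1)⁴ + (k+1) + 4) → 1.
Successive powers of (w + 3) differ by 2, so the series converges when |w + 3|² · 1 < 1, i.e. |w + 3| < √(1) = 1. So R = 1.
Check w = -2: the terms are on the order of 1/k⁴, so the series converges absolutely by comparison with the p-series (p = 4 > 1).
At w = -4: the terms are on the order of 1/k⁴, so the series converges absolutely by comparison with the p-series (p = 4 > 1).

[-4, -2]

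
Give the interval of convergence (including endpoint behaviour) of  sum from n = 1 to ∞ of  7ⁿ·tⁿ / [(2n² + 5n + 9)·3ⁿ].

[-3/7, 3/7]

Apply the ratio test: |a_{n+1}| / |a_n| = [(2n² + 5n + 9)/(2(n+1)² + 5(n+1) + 9)] · 7/3, which tends to 7/3 as n → ∞.
The series converges when 7/3 · |t| < 1, giving R = 3/7.
Endpoint t = 3/7: absolute convergence follows by limit comparison with Σ 1/n².
Check t = -3/7: the series is dominated by a constant times Σ 1/n², which converges (p = 2 > 1).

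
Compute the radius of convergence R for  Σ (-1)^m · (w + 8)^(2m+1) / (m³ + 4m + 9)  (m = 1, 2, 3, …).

R = 1

The ratio of consecutive coefficients is (m³ + 4m + 9)/((m+1)³ + 4(m+1) + 9) → 1.
Writing y = (w + 8)², the series in y has radius 1, so |w + 8| < √(1) = 1 and R = 1.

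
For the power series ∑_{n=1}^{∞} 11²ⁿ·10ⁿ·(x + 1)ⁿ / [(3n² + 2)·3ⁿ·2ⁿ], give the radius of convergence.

Apply the ratio test: |a_{n+1}| / |a_n| = [(3n² + 2)/(3(n+1)² + 2)] · 121·10/(3·2), which tends to 605/3 as n → ∞.
Thus R = 1/(605/3) = 3/605.

R = 3/605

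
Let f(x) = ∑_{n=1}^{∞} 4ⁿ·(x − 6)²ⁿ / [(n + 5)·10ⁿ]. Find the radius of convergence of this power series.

R = √10/2

Apply the ratio test: |a_{n+1}| / |a_n| = [(n + 5)/((n+1) + 5)] · 4/10, which tends to 2/5 as n → ∞.
Successive powers of (x − 6) differ by 2, so the series converges when |x − 6|² · 2/5 < 1, i.e. |x − 6| < √(5/2). So R = √10/2.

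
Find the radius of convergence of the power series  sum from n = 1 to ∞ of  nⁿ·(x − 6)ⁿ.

R = 0

By the Cauchy root test, |a_n|^(1/n) = n → ∞.
Since the n-th root of |a_n| is unbounded, the series converges only at x = 6; R = 0.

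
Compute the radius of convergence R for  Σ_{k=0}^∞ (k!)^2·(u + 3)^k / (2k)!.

R = 4

Apply the ratio test: |a_{k+1}| / |a_k| = (k+1)²/[(2k+1)·(2k+2)], which tends to 1/4 as k → ∞.
Convergence for |u + 3| · 1/4 < 1, i.e. |u + 3| < 4. So R = 4.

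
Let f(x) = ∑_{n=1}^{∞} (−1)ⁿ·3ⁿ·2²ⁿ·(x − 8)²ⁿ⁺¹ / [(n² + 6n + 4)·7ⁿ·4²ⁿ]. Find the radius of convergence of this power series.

R = 2√21/3

Apply the ratio test: |a_{n+1}| / |a_n| = [(n² + 6n + 4)/((n+1)² + 6(n+1) + 4)] · 3·4/(7·16), which tends to 3/28 as n → ∞.
Since the exponent of (x − 8) increases by 2 each term, convergence requires |x − 8|² < 28/3, hence R = 2√21/3.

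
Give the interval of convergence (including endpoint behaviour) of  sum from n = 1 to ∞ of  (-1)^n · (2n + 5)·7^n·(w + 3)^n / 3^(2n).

(-30/7, -12/7)

By the ratio test, |a_{n+1}/a_n| = [(2(n+1) + 5)/(2n + 5)] · 7/9 → 7/9.
Hence the series converges for |w + 3| < 1/(7/9) = 9/7, so the radius of convergence is 9/7.
At w = -12/7: the n-th term does not approach 0; divergence by the term test.
At w = -30/7: the n-th term does not approach 0; divergence by the term test.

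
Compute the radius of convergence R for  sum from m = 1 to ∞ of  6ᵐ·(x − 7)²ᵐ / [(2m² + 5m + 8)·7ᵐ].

R = √42/6

Ratio test: |a_{m+1}/a_m| = [(2m² + 5m + 8)/(2(m+1)² + 5(m+1) + 8)] · 6/7 → 6/7 as m → ∞.
Since the exponent of (x − 7) increases by 2 each term, convergence requires |x − 7|² < 7/6, hence R = √42/6.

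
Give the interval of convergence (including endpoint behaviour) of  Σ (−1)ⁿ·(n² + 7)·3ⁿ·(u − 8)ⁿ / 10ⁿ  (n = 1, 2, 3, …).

(14/3, 34/3)

Apply the ratio test: |a_{n+1}| / |a_n| = [((n+1)² + 7)/(n² + 7)] · 3/10, which tends to 3/10 as n → ∞.
Thus R = 1/(3/10) = 10/3.
Check u = 34/3: the n-th term does not approach 0; divergence by the term test.
When u = 14/3, the terms have absolute value of order n², which does not tend to 0, so the series diverges by the divergence test.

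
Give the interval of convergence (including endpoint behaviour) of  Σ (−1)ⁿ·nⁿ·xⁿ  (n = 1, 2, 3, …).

{0}

By the Cauchy root test, |a_n|^(1/n) = n → ∞.
Since the n-th root of |a_n| is unbounded, the series converges only at x = 0; R = 0.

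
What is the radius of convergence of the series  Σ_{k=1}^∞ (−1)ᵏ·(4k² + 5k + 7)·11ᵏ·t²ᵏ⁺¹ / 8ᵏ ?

R = 2√22/11

Ratio test: |a_{k+1}/a_k| = [(4(k+1)² + 5(k+1) + 7)/(4k² + 5k + 7)] · 11/8 → 11/8 as k → ∞.
Successive powers of t differ by 2, so the series converges when |t|² · 11/8 < 1, i.e. |t| < √(8/11). So R = 2√22/11.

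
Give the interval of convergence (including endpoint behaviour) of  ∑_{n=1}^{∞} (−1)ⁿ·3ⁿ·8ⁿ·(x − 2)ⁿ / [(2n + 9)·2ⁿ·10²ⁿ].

(-19/3, 31/3]

Apply the ratio test: |a_{n+1}| / |a_n| = [(2n + 9)/(2(n+1) + 9)] · 3·8/(2·100), which tends to 3/25 as n → ∞.
Hence the series converges for |x − 2| < 1/(3/25) = 25/3, so the radius of convergence is 25/3.
Check x = 31/3: the terms alternate in sign and decrease monotonically to 0 in absolute value (size ~ c/n), so the alternating series test gives convergence.
Endpoint x = -19/3: the terms are asymptotic to a nonzero constant times 1/n, so the series diverges by limit comparison with Σ 1/n.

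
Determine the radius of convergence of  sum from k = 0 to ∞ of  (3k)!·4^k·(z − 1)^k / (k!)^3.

R = 1/108

By the ratio test, |a_{k+1}/a_k| = (3k+1)·(3k+2)·(3k+3)/(k+1)³ · 4 → 108.
Hence the series converges for |z − 1| < 1/(108) = 1/108, so the radius of convergence is 1/108.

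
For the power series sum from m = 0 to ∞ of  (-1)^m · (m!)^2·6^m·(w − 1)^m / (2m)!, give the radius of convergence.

R = 2/3

The ratio of consecutive coefficients is (m+1)²/[(2m+1)·(2m+2)] · 6 → 3/2.
Hence the series converges for |w − 1| < 1/(3/2) = 2/3, so the radius of convergence is 2/3.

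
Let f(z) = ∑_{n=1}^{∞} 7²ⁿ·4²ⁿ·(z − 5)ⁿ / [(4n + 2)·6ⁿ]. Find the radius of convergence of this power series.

By the ratio test, |a_{n+1}/a_n| = [(4n + 2)/(4(n+1) + 2)] · 49·16/6 → 392/3.
Convergence for |z − 5| · 392/3 < 1, i.e. |z − 5| < 3/392. So R = 3/392.

R = 3/392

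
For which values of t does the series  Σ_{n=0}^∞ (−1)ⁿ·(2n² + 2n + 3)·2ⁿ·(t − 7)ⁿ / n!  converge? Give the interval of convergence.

By the ratio test, |a_{n+1}/a_n| = (2(n+1)² + 2(n+1) + 3)/(2n² + 2n + 3) · 2 · 1/(n+1) → 0.
The limit is 0, so the series converges for all t; R = ∞.

(−∞, ∞)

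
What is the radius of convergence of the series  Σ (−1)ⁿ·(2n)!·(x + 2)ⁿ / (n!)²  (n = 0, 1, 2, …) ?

R = 1/4

By the ratio test, |a_{n+1}/a_n| = (2n+1)·(2n+2)/(n+1)² → 4.
Convergence for |x + 2| · 4 < 1, i.e. |x + 2| < 1/4. So R = 1/4.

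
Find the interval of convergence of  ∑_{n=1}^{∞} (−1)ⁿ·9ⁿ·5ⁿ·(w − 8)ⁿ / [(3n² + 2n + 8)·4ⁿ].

Ratio test: |a_{n+1}/a_n| = [(3n² + 2n + 8)/(3(n+1)² + 2(n+1) + 8)] · 9·5/4 → 45/4 as n → ∞.
The series converges when 45/4 · |w − 8| < 1, giving R = 4/45.
At w = 364/45: absolute convergence follows by limit comparison with Σ 1/n².
Check w = 356/45: absolute convergence follows by limit comparison with Σ 1/n².

[356/45, 364/45]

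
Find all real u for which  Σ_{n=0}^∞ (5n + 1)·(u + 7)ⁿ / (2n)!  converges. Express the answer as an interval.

The ratio of consecutive coefficients is (5(n+1) + 1)/(5n + 1) · 1/[(2n+1)·(2n+2)] → 0.
The limit is 0, so the series converges for all u; R = ∞.

(−∞, ∞)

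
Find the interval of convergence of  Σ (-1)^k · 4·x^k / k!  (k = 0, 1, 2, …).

(−∞, ∞)

Apply the ratio test: |a_{k+1}| / |a_k| = 4/4 · 1/(k+1), which tends to 0 as k → ∞.
Since the limit is 0 < 1 for every x, the series converges on all of ℝ and R = ∞.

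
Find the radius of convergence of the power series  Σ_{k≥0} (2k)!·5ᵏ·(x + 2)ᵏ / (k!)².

By the ratio test, |a_{k+1}/a_k| = (2k+1)·(2k+2)/(k+1)² · 5 → 20.
Hence the series converges for |x + 2| < 1/(20) = 1/20, so the radius of convergence is 1/20.

R = 1/20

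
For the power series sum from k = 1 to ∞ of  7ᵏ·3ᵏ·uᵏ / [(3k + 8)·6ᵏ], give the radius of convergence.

R = 2/7

Ratio test: |a_{k+1}/a_k| = [(3k + 8)/(3(k+1) + 8)] · 7·3/6 → 7/2 as k → ∞.
Convergence for |u| · 7/2 < 1, i.e. |u| < 2/7. So R = 2/7.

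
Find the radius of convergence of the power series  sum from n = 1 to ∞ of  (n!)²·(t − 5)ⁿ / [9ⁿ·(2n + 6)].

By the ratio test, |a_{n+1}/a_n| = (n+1)² · 1/9 · (2n + 6)/(2(n+1) + 6) → ∞.
The ratio grows without bound, so the series diverges whenever (t − 5) ≠ 0; it converges only at t = 5. R = 0.

R = 0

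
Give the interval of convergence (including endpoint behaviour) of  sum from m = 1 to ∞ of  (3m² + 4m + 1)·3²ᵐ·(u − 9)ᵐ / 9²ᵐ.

(0, 18)

Apply the ratio test: |a_{m+1}| / |a_m| = [(3(m+1)² + 4(m+1) + 1)/(3m² + 4m + 1)] · 9/81, which tends to 1/9 as m → ∞.
Thus R = 1/(1/9) = 9.
When u = 18, the terms do not tend to 0, so the series diverges.
Check u = 0: the m-th term does not approach 0; divergence by the term test.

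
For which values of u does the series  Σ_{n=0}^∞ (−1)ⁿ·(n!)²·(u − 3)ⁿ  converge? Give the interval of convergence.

{3}

Ratio test: |a_{n+1}/a_n| = (n+1)² → ∞ as n → ∞.
The terms grow without bound for any (u − 3) ≠ 0, so R = 0 (convergence only at u = 3).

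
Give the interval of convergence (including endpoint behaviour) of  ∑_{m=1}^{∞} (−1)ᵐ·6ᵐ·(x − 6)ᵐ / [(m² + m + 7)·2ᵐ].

By the ratio test, |a_{m+1}/a_m| = [(m² + m + 7)/((m+1)² + (m+1) + 7)] · 6/2 → 3.
Thus R = 1/(3) = 1/3.
Check x = 19/3: the series is dominated by a constant times Σ 1/m², which converges (p = 2 > 1).
When x = 17/3, the terms are on the order of 1/m², so the series converges absolutely by comparison with the p-series (p = 2 > 1).

[17/3, 19/3]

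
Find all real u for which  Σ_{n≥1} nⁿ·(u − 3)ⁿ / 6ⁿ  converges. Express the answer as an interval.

By the Cauchy root test, |a_n|^(1/n) = n/6 → ∞.
The root grows without bound, so R = 0 (convergence only at u = 3).

{3}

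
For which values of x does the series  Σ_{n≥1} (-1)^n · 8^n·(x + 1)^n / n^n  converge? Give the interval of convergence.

By the Cauchy root test, |a_n|^(1/n) = 8/n → 0.
The limit is 0 for every x, so R = ∞.

(−∞, ∞)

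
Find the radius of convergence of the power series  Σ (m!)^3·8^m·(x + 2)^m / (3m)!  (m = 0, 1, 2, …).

By the ratio test, |a_{m+1}/a_m| = (m+1)³/[(3m+1)·(3m+2)·(3m+3)] · 8 → 8/27.
Thus R = 1/(8/27) = 27/8.

R = 27/8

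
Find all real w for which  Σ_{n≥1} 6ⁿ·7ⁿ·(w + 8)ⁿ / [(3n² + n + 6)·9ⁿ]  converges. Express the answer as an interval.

[-115/14, -109/14]

The ratio of consecutive coefficients is [(3n² + n + 6)/(3(n+1)² + (n+1) + 6)] · 6·7/9 → 14/3.
Thus R = 1/(14/3) = 3/14.
When w = -109/14, the series is dominated by a constant times Σ 1/n², which converges (p = 2 > 1).
Endpoint w = -115/14: the terms are on the order of 1/n², so the series converges absolutely by comparison with the p-series (p = 2 > 1).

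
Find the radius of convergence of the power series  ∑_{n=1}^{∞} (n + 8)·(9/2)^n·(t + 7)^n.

R = 2/9

Ratio test: |a_{n+1}/a_n| = [((n+1) + 8)/(n + 8)] · 9/2 → 9/2 as n → ∞.
Hence the series converges for |t + 7| < 1/(9/2) = 2/9, so the radius of convergence is 2/9.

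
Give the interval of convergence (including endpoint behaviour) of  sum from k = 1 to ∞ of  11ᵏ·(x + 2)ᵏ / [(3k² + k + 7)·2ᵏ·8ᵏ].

The ratio of consecutive coefficients is [(3k² + k + 7)/(3(k+1)² + (k+1) + 7)] · 11/(2·8) → 11/16.
The series converges when 11/16 · |x + 2| < 1, giving R = 16/11.
When x = -6/11, the series is dominated by a constant times Σ 1/k², which converges (p = 2 > 1).
When x = -38/11, the terms are on the order of 1/k², so the series converges absolutely by comparison with the p-series (p = 2 > 1).

[-38/11, -6/11]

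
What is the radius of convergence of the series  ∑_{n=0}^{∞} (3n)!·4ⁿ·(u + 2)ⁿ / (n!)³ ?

R = 1/108

Apply the ratio test: |a_{n+1}| / |a_n| = (3n+1)·(3n+2)·(3n+3)/(n+1)³ · 4, which tends to 108 as n → ∞.
Hence the series converges for |u + 2| < 1/(108) = 1/108, so the radius of convergence is 1/108.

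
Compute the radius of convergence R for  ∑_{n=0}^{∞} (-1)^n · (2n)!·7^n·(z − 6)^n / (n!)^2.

R = 1/28

Ratio test: |a_{n+1}/a_n| = (2n+1)·(2n+2)/(n+1)² · 7 → 28 as n → ∞.
Thus R = 1/(28) = 1/28.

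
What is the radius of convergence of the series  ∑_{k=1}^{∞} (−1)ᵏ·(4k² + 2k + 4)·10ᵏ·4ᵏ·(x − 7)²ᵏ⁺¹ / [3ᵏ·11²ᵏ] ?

Ratio test: |a_{k+1}/a_k| = [(4(k+1)² + 2(k+1) + 4)/(4k² + 2k + 4)] · 10·4/(3·121) → 40/363 as k → ∞.
Writing y = (x − 7)², the series in y has radius 363/40, so |x − 7| < √(363/40) and R = 11√30/20.

R = 11√30/20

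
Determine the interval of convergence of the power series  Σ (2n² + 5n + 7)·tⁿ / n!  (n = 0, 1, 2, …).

Apply the ratio test: |a_{n+1}| / |a_n| = (2(n+1)² + 5(n+1) + 7)/(2n² + 5n + 7) · 1/(n+1), which tends to 0 as n → ∞.
The ratio tends to 0 regardless of t, hence R = ∞.

(−∞, ∞)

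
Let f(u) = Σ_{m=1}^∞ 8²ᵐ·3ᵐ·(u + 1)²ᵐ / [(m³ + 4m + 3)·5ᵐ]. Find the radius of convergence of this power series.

The ratio of consecutive coefficients is [(m³ + 4m + 3)/((m+1)³ + 4(m+1) + 3)] · 64·3/5 → 192/5.
Writing y = (u + 1)², the series in y has radius 5/192, so |u + 1| < √(5/192) and R = √15/24.

R = √15/24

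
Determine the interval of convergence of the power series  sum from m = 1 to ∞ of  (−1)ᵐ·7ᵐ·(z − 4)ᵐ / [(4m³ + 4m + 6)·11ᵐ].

Apply the ratio test: |a_{m+1}| / |a_m| = [(4m³ + 4m + 6)/(4(m+1)³ + 4(m+1) + 6)] · 7/11, which tends to 7/11 as m → ∞.
Convergence for |z − 4| · 7/11 < 1, i.e. |z − 4| < 11/7. So R = 11/7.
When z = 39/7, the series is dominated by a constant times Σ 1/m³, which converges (p = 3 > 1).
At z = 17/7: absolute convergence follows by limit comparison with Σ 1/m³.

[17/7, 39/7]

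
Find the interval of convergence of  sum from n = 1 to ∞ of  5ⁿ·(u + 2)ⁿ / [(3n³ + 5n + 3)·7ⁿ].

The ratio of consecutive coefficients is [(3n³ + 5n + 3)/(3(n+1)³ + 5(n+1) + 3)] · 5/7 → 5/7.
Hence the series converges for |u + 2| < 1/(5/7) = 7/5, so the radius of convergence is 7/5.
Check u = -3/5: the series is dominated by a constant times Σ 1/n³, which converges (p = 3 > 1).
Endpoint u = -17/5: absolute convergence follows by limit comparison with Σ 1/n³.

[-17/5, -3/5]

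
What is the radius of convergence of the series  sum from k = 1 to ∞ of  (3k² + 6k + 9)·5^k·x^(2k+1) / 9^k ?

R = 3√5/5

The ratio of consecutive coefficients is [(3(k+1)² + 6(k+1) + 9)/(3k² + 6k + 9)] · 5/9 → 5/9.
Successive powers of x differ by 2, so the series converges when |x|² · 5/9 < 1, i.e. |x| < √(9/5). So R = 3√5/5.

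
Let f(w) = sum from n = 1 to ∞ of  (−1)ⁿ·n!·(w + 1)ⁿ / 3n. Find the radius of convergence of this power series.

R = 0

By the ratio test, |a_{n+1}/a_n| = (n+1) · 3n/3(n+1) → ∞.
The ratio grows without bound, so the series diverges whenever (w + 1) ≠ 0; it converges only at w = -1. R = 0.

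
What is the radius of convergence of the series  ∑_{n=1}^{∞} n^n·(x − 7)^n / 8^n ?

R = 0

By the Cauchy root test, |a_n|^(1/n) = n/8 → ∞.
Since the n-th root of |a_n| is unbounded, the series converges only at x = 7; R = 0.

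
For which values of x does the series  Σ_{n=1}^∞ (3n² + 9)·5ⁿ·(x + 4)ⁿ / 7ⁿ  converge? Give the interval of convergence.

(-27/5, -13/5)

By the ratio test, |a_{n+1}/a_n| = [(3(n+1)² + 9)/(3n² + 9)] · 5/7 → 5/7.
Convergence for |x + 4| · 5/7 < 1, i.e. |x + 4| < 7/5. So R = 7/5.
When x = -13/5, the terms do not tend to 0, so the series diverges.
When x = -27/5, the terms do not tend to 0, so the series diverges.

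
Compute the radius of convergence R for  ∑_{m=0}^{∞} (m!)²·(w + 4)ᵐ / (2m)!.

Apply the ratio test: |a_{m+1}| / |a_m| = (m+1)²/[(2m+1)·(2m+2)], which tends to 1/4 as m → ∞.
The series converges when 1/4 · |w + 4| < 1, giving R = 4.

R = 4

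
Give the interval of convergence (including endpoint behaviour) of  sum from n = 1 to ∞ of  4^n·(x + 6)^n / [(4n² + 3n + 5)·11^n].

[-35/4, -13/4]

By the ratio test, |a_{n+1}/a_n| = [(4n² + 3n + 5)/(4(n+1)² + 3(n+1) + 5)] · 4/11 → 4/11.
The series converges when 4/11 · |x + 6| < 1, giving R = 11/4.
When x = -13/4, absolute convergence follows by limit comparison with Σ 1/n².
When x = -35/4, the terms are on the order of 1/n², so the series converges absolutely by comparison with the p-series (p = 2 > 1).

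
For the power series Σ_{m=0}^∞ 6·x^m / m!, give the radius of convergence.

Ratio test: |a_{m+1}/a_m| = 6/6 · 1/(m+1) → 0 as m → ∞.
The ratio tends to 0 regardless of x, hence R = ∞.

R = ∞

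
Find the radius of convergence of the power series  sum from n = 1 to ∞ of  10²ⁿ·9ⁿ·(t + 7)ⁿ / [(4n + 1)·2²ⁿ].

The ratio of consecutive coefficients is [(4n + 1)/(4(n+1) + 1)] · 100·9/4 → 225.
Thus R = 1/(225) = 1/225.

R = 1/225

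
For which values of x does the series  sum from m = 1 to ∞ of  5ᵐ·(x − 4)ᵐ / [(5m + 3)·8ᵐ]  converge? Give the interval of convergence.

Ratio test: |a_{m+1}/a_m| = [(5m + 3)/(5(m+1) + 3)] · 5/8 → 5/8 as m → ∞.
The series converges when 5/8 · |x − 4| < 1, giving R = 8/5.
When x = 28/5, comparison with the harmonic series Σ 1/m shows the series diverges.
At x = 12/5: an alternating series whose terms decrease to 0 in absolute value, so it converges by the Leibniz criterion.

[12/5, 28/5)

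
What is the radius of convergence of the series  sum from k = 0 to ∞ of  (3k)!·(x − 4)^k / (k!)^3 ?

R = 1/27

The ratio of consecutive coefficients is (3k+1)·(3k+2)·(3k+3)/(k+1)³ → 27.
The series converges when 27 · |x − 4| < 1, giving R = 1/27.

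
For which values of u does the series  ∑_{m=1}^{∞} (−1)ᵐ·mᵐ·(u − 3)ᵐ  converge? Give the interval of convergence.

Root test: |a_m|^(1/m) = m → ∞.
Since the m-th root of |a_m| is unbounded, the series converges only at u = 3; R = 0.

{3}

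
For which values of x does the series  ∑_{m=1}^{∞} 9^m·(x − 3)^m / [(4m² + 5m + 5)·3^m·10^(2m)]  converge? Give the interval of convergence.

Ratio test: |a_{m+1}/a_m| = [(4m² + 5m + 5)/(4(m+1)² + 5(m+1) + 5)] · 9/(3·100) → 3/100 as m → ∞.
Thus R = 1/(3/100) = 100/3.
At x = 109/3: the terms are on the order of 1/m², so the series converges absolutely by comparison with the p-series (p = 2 > 1).
At x = -91/3: absolute convergence follows by limit comparison with Σ 1/m².

[-91/3, 109/3]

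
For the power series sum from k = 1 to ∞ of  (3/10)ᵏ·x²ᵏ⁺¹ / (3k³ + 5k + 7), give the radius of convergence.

R = √30/3

The ratio of consecutive coefficients is [(3k³ + 5k + 7)/(3(k+1)³ + 5(k+1) + 7)] · 3/10 → 3/10.
Writing y = x², the series in y has radius 10/3, so |x| < √(10/3) and R = √30/3.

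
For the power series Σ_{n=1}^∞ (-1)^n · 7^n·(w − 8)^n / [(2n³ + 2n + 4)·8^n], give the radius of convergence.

R = 8/7

Apply the ratio test: |a_{n+1}| / |a_n| = [(2n³ + 2n + 4)/(2(n+1)³ + 2(n+1) + 4)] · 7/8, which tends to 7/8 as n → ∞.
Thus R = 1/(7/8) = 8/7.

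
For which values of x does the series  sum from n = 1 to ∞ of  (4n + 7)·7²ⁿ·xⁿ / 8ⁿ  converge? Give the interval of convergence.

By the ratio test, |a_{n+1}/a_n| = [(4(n+1) + 7)/(4n + 7)] · 49/8 → 49/8.
Thus R = 1/(49/8) = 8/49.
Check x = 8/49: the terms have absolute value of order n, which does not tend to 0, so the series diverges by the divergence test.
At x = -8/49: the n-th term does not approach 0; divergence by the term test.

(-8/49, 8/49)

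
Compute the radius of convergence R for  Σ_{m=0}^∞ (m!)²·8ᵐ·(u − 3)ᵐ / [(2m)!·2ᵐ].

Ratio test: |a_{m+1}/a_m| = (m+1)²/[(2m+1)·(2m+2)] · 8/2 → 1 as m → ∞.
Convergence for |u − 3| < 1, so R = 1.

R = 1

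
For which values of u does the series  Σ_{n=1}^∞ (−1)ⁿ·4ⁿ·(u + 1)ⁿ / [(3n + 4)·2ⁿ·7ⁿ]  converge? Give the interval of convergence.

(-9/2, 5/2]

Ratio test: |a_{n+1}/a_n| = [(3n + 4)/(3(n+1) + 4)] · 4/(2·7) → 2/7 as n → ∞.
Thus R = 1/(2/7) = 7/2.
When u = 5/2, the terms alternate in sign and decrease monotonically to 0 in absolute value (size ~ c/n), so the alternating series test gives convergence.
At u = -9/2: the terms behave like c/n; limit comparison with the harmonic series gives divergence.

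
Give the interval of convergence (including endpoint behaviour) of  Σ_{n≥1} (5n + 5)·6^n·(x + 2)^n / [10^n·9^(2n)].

Apply the ratio test: |a_{n+1}| / |a_n| = [(5(n+1) + 5)/(5n + 5)] · 6/(10·81), which tends to 1/135 as n → ∞.
Thus R = 1/(1/135) = 135.
Endpoint x = 133: the terms do not tend to 0, so the series diverges.
At x = -137: the terms do not tend to 0, so the series diverges.

(-137, 133)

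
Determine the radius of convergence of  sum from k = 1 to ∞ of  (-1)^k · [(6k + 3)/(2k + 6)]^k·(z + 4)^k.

R = 1/3

Root test: |a_k|^(1/k) = (6k + 3)/(2k + 6) → 3.
The series converges when 3 · |z + 4| < 1, giving R = 1/3.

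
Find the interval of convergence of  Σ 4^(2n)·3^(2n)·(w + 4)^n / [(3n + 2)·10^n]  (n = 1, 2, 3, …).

[-293/72, -283/72)

The ratio of consecutive coefficients is [(3n + 2)/(3(n+1) + 2)] · 16·9/10 → 72/5.
Hence the series converges for |w + 4| < 1/(72/5) = 5/72, so the radius of convergence is 5/72.
Check w = -283/72: comparison with the harmonic series Σ 1/n shows the series diverges.
Endpoint w = -293/72: an alternating series whose terms decrease to 0 in absolute value, so it converges by the Leibniz criterion.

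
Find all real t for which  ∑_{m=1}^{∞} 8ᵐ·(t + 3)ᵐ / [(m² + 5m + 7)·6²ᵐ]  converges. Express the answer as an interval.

The ratio of consecutive coefficients is [(m² + 5m + 7)/((m+1)² + 5(m+1) + 7)] · 8/36 → 2/9.
Hence the series converges for |t + 3| < 1/(2/9) = 9/2, so the radius of convergence is 9/2.
Endpoint t = 3/2: the series is dominated by a constant times Σ 1/m², which converges (p = 2 > 1).
At t = -15/2: the terms are on the order of 1/m², so the series converges absolutely by comparison with the p-series (p = 2 > 1).

[-15/2, 3/2]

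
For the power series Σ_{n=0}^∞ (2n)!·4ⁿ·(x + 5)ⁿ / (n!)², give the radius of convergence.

R = 1/16

Ratio test: |a_{n+1}/a_n| = (2n+1)·(2n+2)/(n+1)² · 4 → 16 as n → ∞.
Thus R = 1/(16) = 1/16.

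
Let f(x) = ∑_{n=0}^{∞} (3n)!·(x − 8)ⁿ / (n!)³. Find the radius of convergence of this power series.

By the ratio test, |a_{n+1}/a_n| = (3n+1)·(3n+2)·(3n+3)/(n+1)³ → 27.
Convergence for |x − 8| · 27 < 1, i.e. |x − 8| < 1/27. So R = 1/27.

R = 1/27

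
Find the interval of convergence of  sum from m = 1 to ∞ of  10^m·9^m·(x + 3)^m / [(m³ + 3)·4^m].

Ratio test: |a_{m+1}/a_m| = [(m³ + 3)/((m+1)³ + 3)] · 10·9/4 → 45/2 as m → ∞.
Convergence for |x + 3| · 45/2 < 1, i.e. |x + 3| < 2/45. So R = 2/45.
At x = -133/45: the series is dominated by a constant times Σ 1/m³, which converges (p = 3 > 1).
When x = -137/45, the terms are on the order of 1/m³, so the series converges absolutely by comparison with the p-series (p = 3 > 1).

[-137/45, -133/45]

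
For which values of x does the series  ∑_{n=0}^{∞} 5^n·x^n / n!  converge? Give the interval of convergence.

(−∞, ∞)

By the ratio test, |a_{n+1}/a_n| = 5 · 1/(n+1) → 0.
The ratio tends to 0 regardless of x, hence R = ∞.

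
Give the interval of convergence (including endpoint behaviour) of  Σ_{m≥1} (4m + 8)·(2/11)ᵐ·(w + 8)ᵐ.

Ratio test: |a_{m+1}/a_m| = [(4(m+1) + 8)/(4m + 8)] · 2/11 → 2/11 as m → ∞.
Convergence for |w + 8| · 2/11 < 1, i.e. |w + 8| < 11/2. So R = 11/2.
Check w = -5/2: the m-th term does not approach 0; divergence by the term test.
When w = -27/2, the m-th term does not approach 0; divergence by the term test.

(-27/2, -5/2)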